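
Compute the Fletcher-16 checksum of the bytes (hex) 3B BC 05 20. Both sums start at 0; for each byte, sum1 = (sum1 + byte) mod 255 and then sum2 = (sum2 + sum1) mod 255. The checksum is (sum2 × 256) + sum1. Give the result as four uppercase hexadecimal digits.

Running sums (mod 255):
  after byte 0 (3B): sum1=59, sum2=59
  after byte 1 (BC): sum1=247, sum2=51
  after byte 2 (05): sum1=252, sum2=48
  after byte 3 (20): sum1=29, sum2=77
Checksum = sum2·256 + sum1 = 77·256 + 29 = 19741 = 0x4D1D.

4D1D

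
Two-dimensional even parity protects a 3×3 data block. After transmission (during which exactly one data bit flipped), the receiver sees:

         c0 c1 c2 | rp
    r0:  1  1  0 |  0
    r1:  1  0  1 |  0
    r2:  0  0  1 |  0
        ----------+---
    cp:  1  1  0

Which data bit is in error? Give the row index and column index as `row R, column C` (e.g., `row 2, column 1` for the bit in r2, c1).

row 2, column 0

Recompute each row's even parity and compare to rp:
  r0: data parity 0, sent rp 0 → ok
  r1: data parity 0, sent rp 0 → ok
  r2: data parity 1, sent rp 0 → mismatch
Recompute each column's even parity and compare to cp:
  c0: data parity 0, sent cp 1 → mismatch
  c1: data parity 1, sent cp 1 → ok
  c2: data parity 0, sent cp 0 → ok
Exactly one row (r2) and one column (c0) fail → the flipped bit is at their intersection.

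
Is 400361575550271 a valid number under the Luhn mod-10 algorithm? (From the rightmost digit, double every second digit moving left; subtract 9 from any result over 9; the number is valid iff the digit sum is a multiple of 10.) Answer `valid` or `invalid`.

From the right, keep odd positions and double even positions (subtract 9 from any doubled value over 9):
  doubled (positions 2,4,...): 5 0 1 5 2 6 0 → sum 19
  kept (positions 1,3,...): 1 2 5 5 5 6 0 4 → sum 28
Total = 47.
47 mod 10 = 7, so the number is invalid.

invalid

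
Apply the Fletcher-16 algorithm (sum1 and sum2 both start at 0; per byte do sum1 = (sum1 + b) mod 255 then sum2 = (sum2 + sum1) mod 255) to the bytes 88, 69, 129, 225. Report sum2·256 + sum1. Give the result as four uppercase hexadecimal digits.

1601

Running sums (mod 255):
  after byte 0 (88): sum1=88, sum2=88
  after byte 1 (69): sum1=157, sum2=245
  after byte 2 (129): sum1=31, sum2=21
  after byte 3 (225): sum1=1, sum2=22
Checksum = sum2·256 + sum1 = 22·256 + 1 = 5633 = 0x1601.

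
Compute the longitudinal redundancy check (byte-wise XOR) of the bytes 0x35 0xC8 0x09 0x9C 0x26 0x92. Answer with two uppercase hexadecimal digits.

XOR the bytes together:
  start with 0x35
  0x35 ⊕ 0xC8 = 0xFD
  0xFD ⊕ 0x09 = 0xF4
  0xF4 ⊕ 0x9C = 0x68
  0x68 ⊕ 0x26 = 0x4E
  0x4E ⊕ 0x92 = 0xDC

DC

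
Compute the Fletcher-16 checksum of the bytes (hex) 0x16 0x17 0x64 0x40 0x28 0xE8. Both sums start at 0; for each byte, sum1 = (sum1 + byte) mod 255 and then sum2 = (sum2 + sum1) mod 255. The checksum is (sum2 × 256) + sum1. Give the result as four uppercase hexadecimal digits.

Running sums (mod 255):
  after byte 0 (0x16): sum1=22, sum2=22
  after byte 1 (0x17): sum1=45, sum2=67
  after byte 2 (0x64): sum1=145, sum2=212
  after byte 3 (0x40): sum1=209, sum2=166
  after byte 4 (0x28): sum1=249, sum2=160
  after byte 5 (0xE8): sum1=226, sum2=131
Checksum = sum2·256 + sum1 = 131·256 + 226 = 33762 = 0x83E2.

83E2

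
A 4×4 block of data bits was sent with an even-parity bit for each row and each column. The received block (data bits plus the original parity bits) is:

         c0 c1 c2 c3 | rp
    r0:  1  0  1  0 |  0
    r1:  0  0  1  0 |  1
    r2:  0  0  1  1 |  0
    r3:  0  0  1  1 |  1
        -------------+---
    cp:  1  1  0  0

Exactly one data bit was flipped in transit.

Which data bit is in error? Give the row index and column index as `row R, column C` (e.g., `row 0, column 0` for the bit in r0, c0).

Recompute each row's even parity and compare to rp:
  r0: data parity 0, sent rp 0 → ok
  r1: data parity 1, sent rp 1 → ok
  r2: data parity 0, sent rp 0 → ok
  r3: data parity 0, sent rp 1 → mismatch
Recompute each column's even parity and compare to cp:
  c0: data parity 1, sent cp 1 → ok
  c1: data parity 0, sent cp 1 → mismatch
  c2: data parity 0, sent cp 0 → ok
  c3: data parity 0, sent cp 0 → ok
Exactly one row (r3) and one column (c1) fail → the flipped bit is at their intersection.

row 3, column 1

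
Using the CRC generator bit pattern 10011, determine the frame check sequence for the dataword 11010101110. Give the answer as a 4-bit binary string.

0001

Append 4 zeros: 110101011100000. Divide by 10011 (XOR where the leading bit is 1):
  pos 0: 11010 XOR 10011 = 01001
  pos 1: 10011 XOR 10011 = 00000
  pos 7: 11100 XOR 10011 = 01111
  pos 8: 11110 XOR 10011 = 01101
  pos 9: 11010 XOR 10011 = 01001
  pos 10: 10010 XOR 10011 = 00001
Remainder (last 4 bits) = 0001. This is the CRC / FCS.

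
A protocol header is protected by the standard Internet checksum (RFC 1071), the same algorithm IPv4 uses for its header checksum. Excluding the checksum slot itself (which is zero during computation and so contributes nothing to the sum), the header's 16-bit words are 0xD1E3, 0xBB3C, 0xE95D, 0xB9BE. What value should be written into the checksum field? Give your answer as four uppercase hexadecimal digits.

CFC2

One's-complement addition (fold any carry out of bit 15 back into bit 0):
  0xD1E3 + 0xBB3C = 0x18D1F → wrap carry → 0x8D20
  0x8D20 + 0xE95D = 0x1767D → wrap carry → 0x767E
  0x767E + 0xB9BE = 0x1303C → wrap carry → 0x303D
One's-complement sum = 0x303D.
Checksum = ~0x303D & 0xFFFF = 0xCFC2.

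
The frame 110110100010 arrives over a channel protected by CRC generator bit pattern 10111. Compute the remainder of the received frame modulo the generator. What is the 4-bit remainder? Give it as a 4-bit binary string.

Modulo-2 division of 110110100010 by 10111:
  pos 0: 11011 XOR 10111 = 01100
  pos 1: 11000 XOR 10111 = 01111
  pos 2: 11111 XOR 10111 = 01000
  pos 3: 10000 XOR 10111 = 00111
  pos 5: 11100 XOR 10111 = 01011
  pos 6: 10111 XOR 10111 = 00000
Remainder = 0000 (zero — the frame passes the CRC check).

0000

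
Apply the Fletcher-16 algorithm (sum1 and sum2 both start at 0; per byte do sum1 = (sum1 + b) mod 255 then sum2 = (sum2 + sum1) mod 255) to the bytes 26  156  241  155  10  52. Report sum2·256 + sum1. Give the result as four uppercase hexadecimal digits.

8E82

Running sums (mod 255):
  after byte 0 (26): sum1=26, sum2=26
  after byte 1 (156): sum1=182, sum2=208
  after byte 2 (241): sum1=168, sum2=121
  after byte 3 (155): sum1=68, sum2=189
  after byte 4 (10): sum1=78, sum2=12
  after byte 5 (52): sum1=130, sum2=142
Checksum = sum2·256 + sum1 = 142·256 + 130 = 36482 = 0x8E82.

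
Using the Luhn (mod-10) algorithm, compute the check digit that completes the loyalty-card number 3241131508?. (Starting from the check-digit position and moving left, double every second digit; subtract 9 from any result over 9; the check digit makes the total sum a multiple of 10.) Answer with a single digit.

1

Partial digits right→left: 8 0 5 1 3 1 1 4 2 3
Double every second digit counting from the check-digit position (so the 1st, 3rd, 5th, ... of the partial from the right).
  doubled (with −9 where >9): 7 1 6 2 4 → sum 20
  kept as-is: 0 1 1 4 3 → sum 9
Total = 20 + 9 = 29.
Check digit = (10 − (29 mod 10)) mod 10 = 1.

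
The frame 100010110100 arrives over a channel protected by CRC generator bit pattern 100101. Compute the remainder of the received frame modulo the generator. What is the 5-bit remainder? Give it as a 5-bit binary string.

00010

Modulo-2 division of 100010110100 by 100101:
  pos 0: 100010 XOR 100101 = 000111
  pos 3: 111110 XOR 100101 = 011011
  pos 4: 110111 XOR 100101 = 010010
  pos 5: 100100 XOR 100101 = 000001
Remainder = 00010 (nonzero — an error is detected).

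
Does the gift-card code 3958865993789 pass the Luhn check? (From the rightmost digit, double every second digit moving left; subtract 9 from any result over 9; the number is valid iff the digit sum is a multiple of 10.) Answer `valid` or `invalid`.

From the right, keep odd positions and double even positions (subtract 9 from any doubled value over 9):
  doubled (positions 2,4,...): 7 6 9 3 7 9 → sum 41
  kept (positions 1,3,...): 9 7 9 5 8 5 3 → sum 46
Total = 87.
87 mod 10 = 7, so the number is invalid.

invalid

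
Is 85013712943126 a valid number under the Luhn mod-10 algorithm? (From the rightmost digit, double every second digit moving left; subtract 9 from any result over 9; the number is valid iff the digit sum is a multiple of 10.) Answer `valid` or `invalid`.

valid

From the right, keep odd positions and double even positions (subtract 9 from any doubled value over 9):
  doubled (positions 2,4,...): 4 6 9 2 6 0 7 → sum 34
  kept (positions 1,3,...): 6 1 4 2 7 1 5 → sum 26
Total = 60.
60 mod 10 = 0, so the number is valid.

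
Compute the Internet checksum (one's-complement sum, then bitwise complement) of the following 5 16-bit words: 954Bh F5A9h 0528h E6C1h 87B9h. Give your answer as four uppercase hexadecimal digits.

0167

One's-complement addition (fold any carry out of bit 15 back into bit 0):
  0x954B + 0xF5A9 = 0x18AF4 → wrap carry → 0x8AF5
  0x8AF5 + 0x0528 = 0x0901D
  0x901D + 0xE6C1 = 0x176DE → wrap carry → 0x76DF
  0x76DF + 0x87B9 = 0x0FE98
One's-complement sum = 0xFE98.
Checksum = ~0xFE98 & 0xFFFF = 0x0167.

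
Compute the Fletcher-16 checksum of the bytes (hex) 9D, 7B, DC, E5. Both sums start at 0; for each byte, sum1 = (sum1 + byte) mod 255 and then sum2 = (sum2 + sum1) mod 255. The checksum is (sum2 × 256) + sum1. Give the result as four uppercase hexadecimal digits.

Running sums (mod 255):
  after byte 0 (9D): sum1=157, sum2=157
  after byte 1 (7B): sum1=25, sum2=182
  after byte 2 (DC): sum1=245, sum2=172
  after byte 3 (E5): sum1=219, sum2=136
Checksum = sum2·256 + sum1 = 136·256 + 219 = 35035 = 0x88DB.

88DB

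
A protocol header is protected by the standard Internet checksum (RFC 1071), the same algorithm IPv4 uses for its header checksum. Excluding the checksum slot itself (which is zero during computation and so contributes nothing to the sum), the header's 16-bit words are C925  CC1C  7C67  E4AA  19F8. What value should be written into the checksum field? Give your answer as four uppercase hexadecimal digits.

One's-complement addition (fold any carry out of bit 15 back into bit 0):
  0xC925 + 0xCC1C = 0x19541 → wrap carry → 0x9542
  0x9542 + 0x7C67 = 0x111A9 → wrap carry → 0x11AA
  0x11AA + 0xE4AA = 0x0F654
  0xF654 + 0x19F8 = 0x1104C → wrap carry → 0x104D
One's-complement sum = 0x104D.
Checksum = ~0x104D & 0xFFFF = 0xEFB2.

EFB2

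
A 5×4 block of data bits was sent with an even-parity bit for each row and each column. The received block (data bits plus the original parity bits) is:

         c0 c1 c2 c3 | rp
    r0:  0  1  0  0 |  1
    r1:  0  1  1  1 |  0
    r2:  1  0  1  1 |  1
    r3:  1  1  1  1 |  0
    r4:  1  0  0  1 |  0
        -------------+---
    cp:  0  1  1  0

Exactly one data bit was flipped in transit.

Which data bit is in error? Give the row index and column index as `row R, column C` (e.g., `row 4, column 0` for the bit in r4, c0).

Recompute each row's even parity and compare to rp:
  r0: data parity 1, sent rp 1 → ok
  r1: data parity 1, sent rp 0 → mismatch
  r2: data parity 1, sent rp 1 → ok
  r3: data parity 0, sent rp 0 → ok
  r4: data parity 0, sent rp 0 → ok
Recompute each column's even parity and compare to cp:
  c0: data parity 1, sent cp 0 → mismatch
  c1: data parity 1, sent cp 1 → ok
  c2: data parity 1, sent cp 1 → ok
  c3: data parity 0, sent cp 0 → ok
Exactly one row (r1) and one column (c0) fail → the flipped bit is at their intersection.

row 1, column 0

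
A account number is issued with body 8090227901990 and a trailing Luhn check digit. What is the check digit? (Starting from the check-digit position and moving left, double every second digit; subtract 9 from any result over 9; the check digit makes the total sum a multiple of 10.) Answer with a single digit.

Partial digits right→left: 0 9 9 1 0 9 7 2 2 0 9 0 8
Double every second digit counting from the check-digit position (so the 1st, 3rd, 5th, ... of the partial from the right).
  doubled (with −9 where >9): 0 9 0 5 4 9 7 → sum 34
  kept as-is: 9 1 9 2 0 0 → sum 21
Total = 34 + 21 = 55.
Check digit = (10 − (55 mod 10)) mod 10 = 5.

5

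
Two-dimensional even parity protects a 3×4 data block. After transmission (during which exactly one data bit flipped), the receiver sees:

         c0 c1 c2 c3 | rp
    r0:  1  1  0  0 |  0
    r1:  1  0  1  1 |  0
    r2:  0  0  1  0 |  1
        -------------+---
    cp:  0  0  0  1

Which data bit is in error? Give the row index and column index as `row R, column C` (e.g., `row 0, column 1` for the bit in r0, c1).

Recompute each row's even parity and compare to rp:
  r0: data parity 0, sent rp 0 → ok
  r1: data parity 1, sent rp 0 → mismatch
  r2: data parity 1, sent rp 1 → ok
Recompute each column's even parity and compare to cp:
  c0: data parity 0, sent cp 0 → ok
  c1: data parity 1, sent cp 0 → mismatch
  c2: data parity 0, sent cp 0 → ok
  c3: data parity 1, sent cp 1 → ok
Exactly one row (r1) and one column (c1) fail → the flipped bit is at their intersection.

row 1, column 1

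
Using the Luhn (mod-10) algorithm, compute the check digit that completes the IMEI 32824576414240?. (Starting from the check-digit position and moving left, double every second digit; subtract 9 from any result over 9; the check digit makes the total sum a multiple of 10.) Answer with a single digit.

Partial digits right→left: 0 4 2 4 1 4 6 7 5 4 2 8 2 3
Double every second digit counting from the check-digit position (so the 1st, 3rd, 5th, ... of the partial from the right).
  doubled (with −9 where >9): 0 4 2 3 1 4 4 → sum 18
  kept as-is: 4 4 4 7 4 8 3 → sum 34
Total = 18 + 34 = 52.
Check digit = (10 − (52 mod 10)) mod 10 = 8.

8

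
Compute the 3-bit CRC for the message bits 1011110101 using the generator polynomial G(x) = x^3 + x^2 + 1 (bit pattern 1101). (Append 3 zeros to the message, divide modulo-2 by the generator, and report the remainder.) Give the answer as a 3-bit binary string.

111

Append 3 zeros: 1011110101000. Divide by 1101 (XOR where the leading bit is 1):
  pos 0: 1011 XOR 1101 = 0110
  pos 1: 1101 XOR 1101 = 0000
  pos 5: 1010 XOR 1101 = 0111
  pos 6: 1111 XOR 1101 = 0010
  pos 8: 1000 XOR 1101 = 0101
  pos 9: 1010 XOR 1101 = 0111
Remainder (last 3 bits) = 111. This is the CRC / FCS.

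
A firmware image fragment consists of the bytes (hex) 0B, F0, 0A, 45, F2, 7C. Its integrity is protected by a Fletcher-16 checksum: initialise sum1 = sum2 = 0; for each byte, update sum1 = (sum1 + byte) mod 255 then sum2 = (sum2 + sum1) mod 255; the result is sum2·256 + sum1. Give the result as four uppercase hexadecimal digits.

Running sums (mod 255):
  after byte 0 (0B): sum1=11, sum2=11
  after byte 1 (F0): sum1=251, sum2=7
  after byte 2 (0A): sum1=6, sum2=13
  after byte 3 (45): sum1=75, sum2=88
  after byte 4 (F2): sum1=62, sum2=150
  after byte 5 (7C): sum1=186, sum2=81
Checksum = sum2·256 + sum1 = 81·256 + 186 = 20922 = 0x51BA.

51BA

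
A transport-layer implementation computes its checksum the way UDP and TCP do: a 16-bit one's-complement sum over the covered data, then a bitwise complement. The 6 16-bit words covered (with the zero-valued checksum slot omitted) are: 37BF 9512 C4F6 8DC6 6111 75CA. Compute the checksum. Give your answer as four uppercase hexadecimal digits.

One's-complement addition (fold any carry out of bit 15 back into bit 0):
  0x37BF + 0x9512 = 0x0CCD1
  0xCCD1 + 0xC4F6 = 0x191C7 → wrap carry → 0x91C8
  0x91C8 + 0x8DC6 = 0x11F8E → wrap carry → 0x1F8F
  0x1F8F + 0x6111 = 0x080A0
  0x80A0 + 0x75CA = 0x0F66A
One's-complement sum = 0xF66A.
Checksum = ~0xF66A & 0xFFFF = 0x0995.

0995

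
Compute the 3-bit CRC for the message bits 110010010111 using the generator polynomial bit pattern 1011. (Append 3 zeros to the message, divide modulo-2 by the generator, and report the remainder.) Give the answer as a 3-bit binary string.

100

Append 3 zeros: 110010010111000. Divide by 1011 (XOR where the leading bit is 1):
  pos 0: 1100 XOR 1011 = 0111
  pos 1: 1111 XOR 1011 = 0100
  pos 2: 1000 XOR 1011 = 0011
  pos 4: 1101 XOR 1011 = 0110
  pos 5: 1100 XOR 1011 = 0111
  pos 6: 1111 XOR 1011 = 0100
  pos 7: 1001 XOR 1011 = 0010
  pos 9: 1010 XOR 1011 = 0001
Remainder (last 3 bits) = 100. This is the CRC / FCS.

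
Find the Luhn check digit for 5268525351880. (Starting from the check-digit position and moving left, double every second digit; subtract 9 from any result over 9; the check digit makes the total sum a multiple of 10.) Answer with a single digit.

Partial digits right→left: 0 8 8 1 5 3 5 2 5 8 6 2 5
Double every second digit counting from the check-digit position (so the 1st, 3rd, 5th, ... of the partial from the right).
  doubled (with −9 where >9): 0 7 1 1 1 3 1 → sum 14
  kept as-is: 8 1 3 2 8 2 → sum 24
Total = 14 + 24 = 38.
Check digit = (10 − (38 mod 10)) mod 10 = 2.

2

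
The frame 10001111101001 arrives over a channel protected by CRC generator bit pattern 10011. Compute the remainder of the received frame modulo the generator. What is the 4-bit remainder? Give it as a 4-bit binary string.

1010

Modulo-2 division of 10001111101001 by 10011:
  pos 0: 10001 XOR 10011 = 00010
  pos 3: 10111 XOR 10011 = 00100
  pos 5: 10010 XOR 10011 = 00001
  pos 9: 11001 XOR 10011 = 01010
Remainder = 1010 (nonzero — an error is detected).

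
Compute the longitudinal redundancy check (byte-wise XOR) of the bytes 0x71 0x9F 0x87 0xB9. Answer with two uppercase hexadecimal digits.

D0

XOR the bytes together:
  start with 0x71
  0x71 ⊕ 0x9F = 0xEE
  0xEE ⊕ 0x87 = 0x69
  0x69 ⊕ 0xB9 = 0xD0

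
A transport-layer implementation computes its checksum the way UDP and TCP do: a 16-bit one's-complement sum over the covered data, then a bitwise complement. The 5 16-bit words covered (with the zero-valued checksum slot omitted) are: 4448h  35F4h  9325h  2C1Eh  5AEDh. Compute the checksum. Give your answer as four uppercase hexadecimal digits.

6B92

One's-complement addition (fold any carry out of bit 15 back into bit 0):
  0x4448 + 0x35F4 = 0x07A3C
  0x7A3C + 0x9325 = 0x10D61 → wrap carry → 0x0D62
  0x0D62 + 0x2C1E = 0x03980
  0x3980 + 0x5AED = 0x0946D
One's-complement sum = 0x946D.
Checksum = ~0x946D & 0xFFFF = 0x6B92.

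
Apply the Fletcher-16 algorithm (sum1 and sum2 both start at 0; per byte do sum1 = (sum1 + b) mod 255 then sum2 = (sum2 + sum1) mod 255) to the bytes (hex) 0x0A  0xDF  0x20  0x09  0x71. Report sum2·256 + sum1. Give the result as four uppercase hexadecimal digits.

Running sums (mod 255):
  after byte 0 (0x0A): sum1=10, sum2=10
  after byte 1 (0xDF): sum1=233, sum2=243
  after byte 2 (0x20): sum1=10, sum2=253
  after byte 3 (0x09): sum1=19, sum2=17
  after byte 4 (0x71): sum1=132, sum2=149
Checksum = sum2·256 + sum1 = 149·256 + 132 = 38276 = 0x9584.

9584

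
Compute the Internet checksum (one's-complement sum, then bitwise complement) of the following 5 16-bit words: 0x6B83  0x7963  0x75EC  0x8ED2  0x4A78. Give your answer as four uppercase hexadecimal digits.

CBE1

One's-complement addition (fold any carry out of bit 15 back into bit 0):
  0x6B83 + 0x7963 = 0x0E4E6
  0xE4E6 + 0x75EC = 0x15AD2 → wrap carry → 0x5AD3
  0x5AD3 + 0x8ED2 = 0x0E9A5
  0xE9A5 + 0x4A78 = 0x1341D → wrap carry → 0x341E
One's-complement sum = 0x341E.
Checksum = ~0x341E & 0xFFFF = 0xCBE1.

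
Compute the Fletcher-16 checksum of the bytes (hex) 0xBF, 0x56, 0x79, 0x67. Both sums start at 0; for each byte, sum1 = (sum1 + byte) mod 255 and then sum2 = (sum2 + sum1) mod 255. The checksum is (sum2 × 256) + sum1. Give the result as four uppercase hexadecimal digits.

Running sums (mod 255):
  after byte 0 (0xBF): sum1=191, sum2=191
  after byte 1 (0x56): sum1=22, sum2=213
  after byte 2 (0x79): sum1=143, sum2=101
  after byte 3 (0x67): sum1=246, sum2=92
Checksum = sum2·256 + sum1 = 92·256 + 246 = 23798 = 0x5CF6.

5CF6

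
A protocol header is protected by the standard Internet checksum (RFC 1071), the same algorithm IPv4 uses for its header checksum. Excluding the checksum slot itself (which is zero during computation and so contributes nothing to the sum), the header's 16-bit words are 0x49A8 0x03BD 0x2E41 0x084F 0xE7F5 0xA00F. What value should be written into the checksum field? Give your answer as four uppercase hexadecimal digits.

F404

One's-complement addition (fold any carry out of bit 15 back into bit 0):
  0x49A8 + 0x03BD = 0x04D65
  0x4D65 + 0x2E41 = 0x07BA6
  0x7BA6 + 0x084F = 0x083F5
  0x83F5 + 0xE7F5 = 0x16BEA → wrap carry → 0x6BEB
  0x6BEB + 0xA00F = 0x10BFA → wrap carry → 0x0BFB
One's-complement sum = 0x0BFB.
Checksum = ~0x0BFB & 0xFFFF = 0xF404.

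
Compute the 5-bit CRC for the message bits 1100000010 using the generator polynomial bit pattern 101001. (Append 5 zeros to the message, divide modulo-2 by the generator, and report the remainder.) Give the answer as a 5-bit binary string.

00100

Append 5 zeros: 110000001000000. Divide by 101001 (XOR where the leading bit is 1):
  pos 0: 110000 XOR 101001 = 011001
  pos 1: 110010 XOR 101001 = 011011
  pos 2: 110110 XOR 101001 = 011111
  pos 3: 111111 XOR 101001 = 010110
  pos 4: 101100 XOR 101001 = 000101
  pos 7: 101000 XOR 101001 = 000001
Remainder (last 5 bits) = 00100. This is the CRC / FCS.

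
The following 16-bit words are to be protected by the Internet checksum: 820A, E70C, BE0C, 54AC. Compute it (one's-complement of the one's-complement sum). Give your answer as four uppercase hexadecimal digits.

842F

One's-complement addition (fold any carry out of bit 15 back into bit 0):
  0x820A + 0xE70C = 0x16916 → wrap carry → 0x6917
  0x6917 + 0xBE0C = 0x12723 → wrap carry → 0x2724
  0x2724 + 0x54AC = 0x07BD0
One's-complement sum = 0x7BD0.
Checksum = ~0x7BD0 & 0xFFFF = 0x842F.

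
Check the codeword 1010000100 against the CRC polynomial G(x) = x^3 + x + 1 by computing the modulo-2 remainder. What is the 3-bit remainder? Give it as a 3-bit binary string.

001

Modulo-2 division of 1010000100 by 1011:
  pos 0: 1010 XOR 1011 = 0001
  pos 3: 1000 XOR 1011 = 0011
  pos 5: 1110 XOR 1011 = 0101
  pos 6: 1010 XOR 1011 = 0001
Remainder = 001 (nonzero — an error is detected).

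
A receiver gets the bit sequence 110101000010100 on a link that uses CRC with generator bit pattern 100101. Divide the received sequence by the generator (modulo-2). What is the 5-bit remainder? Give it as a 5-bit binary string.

Modulo-2 division of 110101000010100 by 100101:
  pos 0: 110101 XOR 100101 = 010000
  pos 1: 100000 XOR 100101 = 000101
  pos 4: 101000 XOR 100101 = 001101
  pos 6: 110110 XOR 100101 = 010011
  pos 7: 100111 XOR 100101 = 000010
Remainder = 01000 (nonzero — an error is detected).

01000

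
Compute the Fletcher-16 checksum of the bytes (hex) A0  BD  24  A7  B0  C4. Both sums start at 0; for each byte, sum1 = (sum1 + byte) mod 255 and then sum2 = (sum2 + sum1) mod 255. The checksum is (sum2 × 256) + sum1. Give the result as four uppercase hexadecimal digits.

269F

Running sums (mod 255):
  after byte 0 (A0): sum1=160, sum2=160
  after byte 1 (BD): sum1=94, sum2=254
  after byte 2 (24): sum1=130, sum2=129
  after byte 3 (A7): sum1=42, sum2=171
  after byte 4 (B0): sum1=218, sum2=134
  after byte 5 (C4): sum1=159, sum2=38
Checksum = sum2·256 + sum1 = 38·256 + 159 = 9887 = 0x269F.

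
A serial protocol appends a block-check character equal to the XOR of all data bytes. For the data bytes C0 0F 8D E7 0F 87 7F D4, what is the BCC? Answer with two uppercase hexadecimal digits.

XOR the bytes together:
  start with 0xC0
  0xC0 ⊕ 0x0F = 0xCF
  0xCF ⊕ 0x8D = 0x42
  0x42 ⊕ 0xE7 = 0xA5
  0xA5 ⊕ 0x0F = 0xAA
  0xAA ⊕ 0x87 = 0x2D
  0x2D ⊕ 0x7F = 0x52
  0x52 ⊕ 0xD4 = 0x86

86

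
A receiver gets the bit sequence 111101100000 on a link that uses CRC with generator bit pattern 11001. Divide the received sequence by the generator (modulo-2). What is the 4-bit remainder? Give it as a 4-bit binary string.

1000

Modulo-2 division of 111101100000 by 11001:
  pos 0: 11110 XOR 11001 = 00111
  pos 2: 11111 XOR 11001 = 00110
  pos 4: 11000 XOR 11001 = 00001
Remainder = 1000 (nonzero — an error is detected).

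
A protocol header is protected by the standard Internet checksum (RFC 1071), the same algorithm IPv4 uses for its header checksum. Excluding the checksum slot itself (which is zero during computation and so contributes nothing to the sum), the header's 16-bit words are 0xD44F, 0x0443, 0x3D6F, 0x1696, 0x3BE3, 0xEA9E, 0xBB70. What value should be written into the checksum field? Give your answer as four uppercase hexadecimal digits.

One's-complement addition (fold any carry out of bit 15 back into bit 0):
  0xD44F + 0x0443 = 0x0D892
  0xD892 + 0x3D6F = 0x11601 → wrap carry → 0x1602
  0x1602 + 0x1696 = 0x02C98
  0x2C98 + 0x3BE3 = 0x0687B
  0x687B + 0xEA9E = 0x15319 → wrap carry → 0x531A
  0x531A + 0xBB70 = 0x10E8A → wrap carry → 0x0E8B
One's-complement sum = 0x0E8B.
Checksum = ~0x0E8B & 0xFFFF = 0xF174.

F174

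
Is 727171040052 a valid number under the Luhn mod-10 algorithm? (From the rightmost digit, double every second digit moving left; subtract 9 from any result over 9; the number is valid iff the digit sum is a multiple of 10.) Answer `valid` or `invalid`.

From the right, keep odd positions and double even positions (subtract 9 from any doubled value over 9):
  doubled (positions 2,4,...): 1 0 0 5 5 5 → sum 16
  kept (positions 1,3,...): 2 0 4 1 1 2 → sum 10
Total = 26.
26 mod 10 = 6, so the number is invalid.

invalid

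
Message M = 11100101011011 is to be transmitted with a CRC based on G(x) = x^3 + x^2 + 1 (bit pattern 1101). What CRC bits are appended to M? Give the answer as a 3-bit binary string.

001

Append 3 zeros: 11100101011011000. Divide by 1101 (XOR where the leading bit is 1):
  pos 0: 1110 XOR 1101 = 0011
  pos 2: 1101 XOR 1101 = 0000
  pos 7: 1011 XOR 1101 = 0110
  pos 8: 1100 XOR 1101 = 0001
  pos 11: 1110 XOR 1101 = 0011
  pos 13: 1100 XOR 1101 = 0001
Remainder (last 3 bits) = 001. This is the CRC / FCS.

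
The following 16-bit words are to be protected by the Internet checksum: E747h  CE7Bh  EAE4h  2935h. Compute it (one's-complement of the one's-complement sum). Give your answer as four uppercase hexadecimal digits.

One's-complement addition (fold any carry out of bit 15 back into bit 0):
  0xE747 + 0xCE7B = 0x1B5C2 → wrap carry → 0xB5C3
  0xB5C3 + 0xEAE4 = 0x1A0A7 → wrap carry → 0xA0A8
  0xA0A8 + 0x2935 = 0x0C9DD
One's-complement sum = 0xC9DD.
Checksum = ~0xC9DD & 0xFFFF = 0x3622.

3622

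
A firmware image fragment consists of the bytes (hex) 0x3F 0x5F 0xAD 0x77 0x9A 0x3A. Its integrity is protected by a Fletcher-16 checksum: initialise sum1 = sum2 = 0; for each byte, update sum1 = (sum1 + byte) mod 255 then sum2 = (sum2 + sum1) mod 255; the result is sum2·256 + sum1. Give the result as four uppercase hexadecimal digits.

E498

Running sums (mod 255):
  after byte 0 (0x3F): sum1=63, sum2=63
  after byte 1 (0x5F): sum1=158, sum2=221
  after byte 2 (0xAD): sum1=76, sum2=42
  after byte 3 (0x77): sum1=195, sum2=237
  after byte 4 (0x9A): sum1=94, sum2=76
  after byte 5 (0x3A): sum1=152, sum2=228
Checksum = sum2·256 + sum1 = 228·256 + 152 = 58520 = 0xE498.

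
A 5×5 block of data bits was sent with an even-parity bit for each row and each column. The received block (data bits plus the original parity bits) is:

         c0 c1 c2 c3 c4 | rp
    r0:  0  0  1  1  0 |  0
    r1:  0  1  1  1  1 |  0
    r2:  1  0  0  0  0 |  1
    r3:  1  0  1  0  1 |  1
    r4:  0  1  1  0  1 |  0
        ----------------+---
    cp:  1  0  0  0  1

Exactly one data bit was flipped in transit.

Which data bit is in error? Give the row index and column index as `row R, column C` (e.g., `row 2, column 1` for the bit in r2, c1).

Recompute each row's even parity and compare to rp:
  r0: data parity 0, sent rp 0 → ok
  r1: data parity 0, sent rp 0 → ok
  r2: data parity 1, sent rp 1 → ok
  r3: data parity 1, sent rp 1 → ok
  r4: data parity 1, sent rp 0 → mismatch
Recompute each column's even parity and compare to cp:
  c0: data parity 0, sent cp 1 → mismatch
  c1: data parity 0, sent cp 0 → ok
  c2: data parity 0, sent cp 0 → ok
  c3: data parity 0, sent cp 0 → ok
  c4: data parity 1, sent cp 1 → ok
Exactly one row (r4) and one column (c0) fail → the flipped bit is at their intersection.

row 4, column 0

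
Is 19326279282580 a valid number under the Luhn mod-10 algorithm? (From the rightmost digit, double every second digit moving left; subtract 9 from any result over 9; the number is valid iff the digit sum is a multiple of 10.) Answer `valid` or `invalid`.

invalid

From the right, keep odd positions and double even positions (subtract 9 from any doubled value over 9):
  doubled (positions 2,4,...): 7 4 4 5 3 6 2 → sum 31
  kept (positions 1,3,...): 0 5 8 9 2 2 9 → sum 35
Total = 66.
66 mod 10 = 6, so the number is invalid.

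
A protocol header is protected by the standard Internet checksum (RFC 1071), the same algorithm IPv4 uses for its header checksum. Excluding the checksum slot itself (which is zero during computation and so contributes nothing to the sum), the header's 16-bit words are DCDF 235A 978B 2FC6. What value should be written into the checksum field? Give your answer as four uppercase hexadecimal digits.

One's-complement addition (fold any carry out of bit 15 back into bit 0):
  0xDCDF + 0x235A = 0x10039 → wrap carry → 0x003A
  0x003A + 0x978B = 0x097C5
  0x97C5 + 0x2FC6 = 0x0C78B
One's-complement sum = 0xC78B.
Checksum = ~0xC78B & 0xFFFF = 0x3874.

3874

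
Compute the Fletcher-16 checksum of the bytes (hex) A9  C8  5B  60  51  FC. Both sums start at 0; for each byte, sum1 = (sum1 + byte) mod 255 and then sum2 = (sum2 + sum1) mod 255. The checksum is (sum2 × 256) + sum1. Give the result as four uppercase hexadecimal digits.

Running sums (mod 255):
  after byte 0 (A9): sum1=169, sum2=169
  after byte 1 (C8): sum1=114, sum2=28
  after byte 2 (5B): sum1=205, sum2=233
  after byte 3 (60): sum1=46, sum2=24
  after byte 4 (51): sum1=127, sum2=151
  after byte 5 (FC): sum1=124, sum2=20
Checksum = sum2·256 + sum1 = 20·256 + 124 = 5244 = 0x147C.

147C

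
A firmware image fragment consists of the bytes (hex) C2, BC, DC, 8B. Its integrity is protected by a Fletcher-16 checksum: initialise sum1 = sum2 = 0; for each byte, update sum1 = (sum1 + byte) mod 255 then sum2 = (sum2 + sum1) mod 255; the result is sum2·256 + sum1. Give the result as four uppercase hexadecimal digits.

86E7

Running sums (mod 255):
  after byte 0 (C2): sum1=194, sum2=194
  after byte 1 (BC): sum1=127, sum2=66
  after byte 2 (DC): sum1=92, sum2=158
  after byte 3 (8B): sum1=231, sum2=134
Checksum = sum2·256 + sum1 = 134·256 + 231 = 34535 = 0x86E7.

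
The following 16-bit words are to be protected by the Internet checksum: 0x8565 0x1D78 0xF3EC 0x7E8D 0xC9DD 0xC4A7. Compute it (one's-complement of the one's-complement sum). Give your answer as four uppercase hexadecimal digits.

5C22

One's-complement addition (fold any carry out of bit 15 back into bit 0):
  0x8565 + 0x1D78 = 0x0A2DD
  0xA2DD + 0xF3EC = 0x196C9 → wrap carry → 0x96CA
  0x96CA + 0x7E8D = 0x11557 → wrap carry → 0x1558
  0x1558 + 0xC9DD = 0x0DF35
  0xDF35 + 0xC4A7 = 0x1A3DC → wrap carry → 0xA3DD
One's-complement sum = 0xA3DD.
Checksum = ~0xA3DD & 0xFFFF = 0x5C22.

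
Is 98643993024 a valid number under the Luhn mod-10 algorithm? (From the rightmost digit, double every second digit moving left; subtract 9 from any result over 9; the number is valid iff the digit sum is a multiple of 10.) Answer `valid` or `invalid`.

From the right, keep odd positions and double even positions (subtract 9 from any doubled value over 9):
  doubled (positions 2,4,...): 4 6 9 8 7 → sum 34
  kept (positions 1,3,...): 4 0 9 3 6 9 → sum 31
Total = 65.
65 mod 10 = 5, so the number is invalid.

invalid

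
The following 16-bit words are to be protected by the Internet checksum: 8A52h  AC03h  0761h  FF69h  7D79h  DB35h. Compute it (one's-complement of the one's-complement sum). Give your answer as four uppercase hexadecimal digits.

6A2F

One's-complement addition (fold any carry out of bit 15 back into bit 0):
  0x8A52 + 0xAC03 = 0x13655 → wrap carry → 0x3656
  0x3656 + 0x0761 = 0x03DB7
  0x3DB7 + 0xFF69 = 0x13D20 → wrap carry → 0x3D21
  0x3D21 + 0x7D79 = 0x0BA9A
  0xBA9A + 0xDB35 = 0x195CF → wrap carry → 0x95D0
One's-complement sum = 0x95D0.
Checksum = ~0x95D0 & 0xFFFF = 0x6A2F.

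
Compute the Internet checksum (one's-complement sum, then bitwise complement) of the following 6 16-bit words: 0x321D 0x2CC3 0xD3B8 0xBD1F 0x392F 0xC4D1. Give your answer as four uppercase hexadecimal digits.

1246

One's-complement addition (fold any carry out of bit 15 back into bit 0):
  0x321D + 0x2CC3 = 0x05EE0
  0x5EE0 + 0xD3B8 = 0x13298 → wrap carry → 0x3299
  0x3299 + 0xBD1F = 0x0EFB8
  0xEFB8 + 0x392F = 0x128E7 → wrap carry → 0x28E8
  0x28E8 + 0xC4D1 = 0x0EDB9
One's-complement sum = 0xEDB9.
Checksum = ~0xEDB9 & 0xFFFF = 0x1246.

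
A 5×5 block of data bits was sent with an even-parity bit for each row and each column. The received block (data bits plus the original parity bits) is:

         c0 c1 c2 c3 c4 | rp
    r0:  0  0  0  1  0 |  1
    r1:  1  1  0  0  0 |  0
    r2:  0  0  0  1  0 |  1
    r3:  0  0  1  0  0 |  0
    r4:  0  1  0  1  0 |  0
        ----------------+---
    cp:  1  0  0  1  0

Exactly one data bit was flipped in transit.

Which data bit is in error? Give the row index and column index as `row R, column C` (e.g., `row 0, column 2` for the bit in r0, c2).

Recompute each row's even parity and compare to rp:
  r0: data parity 1, sent rp 1 → ok
  r1: data parity 0, sent rp 0 → ok
  r2: data parity 1, sent rp 1 → ok
  r3: data parity 1, sent rp 0 → mismatch
  r4: data parity 0, sent rp 0 → ok
Recompute each column's even parity and compare to cp:
  c0: data parity 1, sent cp 1 → ok
  c1: data parity 0, sent cp 0 → ok
  c2: data parity 1, sent cp 0 → mismatch
  c3: data parity 1, sent cp 1 → ok
  c4: data parity 0, sent cp 0 → ok
Exactly one row (r3) and one column (c2) fail → the flipped bit is at their intersection.

row 3, column 2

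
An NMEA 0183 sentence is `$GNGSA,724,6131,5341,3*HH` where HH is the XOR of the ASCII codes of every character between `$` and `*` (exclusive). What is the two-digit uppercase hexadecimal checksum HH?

58

XOR the ASCII codes of the payload characters:
  'G' = 0x47 → acc = 0x47
  'N' = 0x4E → acc = 0x09
  'G' = 0x47 → acc = 0x4E
  'S' = 0x53 → acc = 0x1D
  'A' = 0x41 → acc = 0x5C
  ',' = 0x2C → acc = 0x70
  '7' = 0x37 → acc = 0x47
  '2' = 0x32 → acc = 0x75
  '4' = 0x34 → acc = 0x41
  ',' = 0x2C → acc = 0x6D
  '6' = 0x36 → acc = 0x5B
  '1' = 0x31 → acc = 0x6A
  '3' = 0x33 → acc = 0x59
  '1' = 0x31 → acc = 0x68
  ',' = 0x2C → acc = 0x44
  '5' = 0x35 → acc = 0x71
  '3' = 0x33 → acc = 0x42
  '4' = 0x34 → acc = 0x76
  '1' = 0x31 → acc = 0x47
  ',' = 0x2C → acc = 0x6B
  '3' = 0x33 → acc = 0x58
Checksum = 0x58.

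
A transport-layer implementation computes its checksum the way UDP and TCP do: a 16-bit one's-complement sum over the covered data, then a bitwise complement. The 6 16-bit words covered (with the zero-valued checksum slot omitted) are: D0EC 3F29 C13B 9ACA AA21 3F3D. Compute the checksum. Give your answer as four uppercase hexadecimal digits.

One's-complement addition (fold any carry out of bit 15 back into bit 0):
  0xD0EC + 0x3F29 = 0x11015 → wrap carry → 0x1016
  0x1016 + 0xC13B = 0x0D151
  0xD151 + 0x9ACA = 0x16C1B → wrap carry → 0x6C1C
  0x6C1C + 0xAA21 = 0x1163D → wrap carry → 0x163E
  0x163E + 0x3F3D = 0x0557B
One's-complement sum = 0x557B.
Checksum = ~0x557B & 0xFFFF = 0xAA84.

AA84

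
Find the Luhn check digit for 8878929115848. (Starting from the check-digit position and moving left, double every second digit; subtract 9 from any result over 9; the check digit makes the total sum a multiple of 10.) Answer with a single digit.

Partial digits right→left: 8 4 8 5 1 1 9 2 9 8 7 8 8
Double every second digit counting from the check-digit position (so the 1st, 3rd, 5th, ... of the partial from the right).
  doubled (with −9 where >9): 7 7 2 9 9 5 7 → sum 46
  kept as-is: 4 5 1 2 8 8 → sum 28
Total = 46 + 28 = 74.
Check digit = (10 − (74 mod 10)) mod 10 = 6.

6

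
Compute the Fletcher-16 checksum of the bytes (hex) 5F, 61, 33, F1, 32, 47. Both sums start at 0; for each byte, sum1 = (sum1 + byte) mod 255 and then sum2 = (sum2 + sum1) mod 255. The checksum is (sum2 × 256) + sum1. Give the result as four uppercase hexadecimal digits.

Running sums (mod 255):
  after byte 0 (5F): sum1=95, sum2=95
  after byte 1 (61): sum1=192, sum2=32
  after byte 2 (33): sum1=243, sum2=20
  after byte 3 (F1): sum1=229, sum2=249
  after byte 4 (32): sum1=24, sum2=18
  after byte 5 (47): sum1=95, sum2=113
Checksum = sum2·256 + sum1 = 113·256 + 95 = 29023 = 0x715F.

715F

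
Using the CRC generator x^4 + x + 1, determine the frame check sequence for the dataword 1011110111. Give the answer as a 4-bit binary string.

0010

Append 4 zeros: 10111101110000. Divide by 10011 (XOR where the leading bit is 1):
  pos 0: 10111 XOR 10011 = 00100
  pos 2: 10010 XOR 10011 = 00001
  pos 6: 11110 XOR 10011 = 01101
  pos 7: 11010 XOR 10011 = 01001
  pos 8: 10010 XOR 10011 = 00001
Remainder (last 4 bits) = 0010. This is the CRC / FCS.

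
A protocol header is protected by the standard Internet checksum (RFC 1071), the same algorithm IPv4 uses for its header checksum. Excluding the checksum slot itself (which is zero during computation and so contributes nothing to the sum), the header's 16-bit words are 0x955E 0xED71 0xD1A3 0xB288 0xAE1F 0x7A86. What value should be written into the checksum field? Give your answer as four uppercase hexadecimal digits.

One's-complement addition (fold any carry out of bit 15 back into bit 0):
  0x955E + 0xED71 = 0x182CF → wrap carry → 0x82D0
  0x82D0 + 0xD1A3 = 0x15473 → wrap carry → 0x5474
  0x5474 + 0xB288 = 0x106FC → wrap carry → 0x06FD
  0x06FD + 0xAE1F = 0x0B51C
  0xB51C + 0x7A86 = 0x12FA2 → wrap carry → 0x2FA3
One's-complement sum = 0x2FA3.
Checksum = ~0x2FA3 & 0xFFFF = 0xD05C.

D05C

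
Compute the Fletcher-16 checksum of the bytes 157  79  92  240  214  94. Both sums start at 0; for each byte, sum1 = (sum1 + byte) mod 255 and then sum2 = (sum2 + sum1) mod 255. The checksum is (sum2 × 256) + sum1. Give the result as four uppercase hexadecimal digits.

8E6F

Running sums (mod 255):
  after byte 0 (157): sum1=157, sum2=157
  after byte 1 (79): sum1=236, sum2=138
  after byte 2 (92): sum1=73, sum2=211
  after byte 3 (240): sum1=58, sum2=14
  after byte 4 (214): sum1=17, sum2=31
  after byte 5 (94): sum1=111, sum2=142
Checksum = sum2·256 + sum1 = 142·256 + 111 = 36463 = 0x8E6F.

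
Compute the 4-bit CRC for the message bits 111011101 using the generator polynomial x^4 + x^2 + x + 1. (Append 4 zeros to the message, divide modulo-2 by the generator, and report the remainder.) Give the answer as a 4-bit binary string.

Append 4 zeros: 1110111010000. Divide by 10111 (XOR where the leading bit is 1):
  pos 0: 11101 XOR 10111 = 01010
  pos 1: 10101 XOR 10111 = 00010
  pos 4: 10101 XOR 10111 = 00010
  pos 7: 10000 XOR 10111 = 00111
Remainder (last 4 bits) = 1110. This is the CRC / FCS.

1110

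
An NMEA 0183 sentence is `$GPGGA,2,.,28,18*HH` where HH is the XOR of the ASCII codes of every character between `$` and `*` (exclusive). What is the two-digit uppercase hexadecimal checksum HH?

49

XOR the ASCII codes of the payload characters:
  'G' = 0x47 → acc = 0x47
  'P' = 0x50 → acc = 0x17
  'G' = 0x47 → acc = 0x50
  'G' = 0x47 → acc = 0x17
  'A' = 0x41 → acc = 0x56
  ',' = 0x2C → acc = 0x7A
  '2' = 0x32 → acc = 0x48
  ',' = 0x2C → acc = 0x64
  '.' = 0x2E → acc = 0x4A
  ',' = 0x2C → acc = 0x66
  '2' = 0x32 → acc = 0x54
  '8' = 0x38 → acc = 0x6C
  ',' = 0x2C → acc = 0x40
  '1' = 0x31 → acc = 0x71
  '8' = 0x38 → acc = 0x49
Checksum = 0x49.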